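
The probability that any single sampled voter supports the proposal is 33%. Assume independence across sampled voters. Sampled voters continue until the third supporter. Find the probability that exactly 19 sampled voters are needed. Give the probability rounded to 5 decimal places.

Y = trial on which the third success occurs; negative binomial, r=3, p=0.33.
P(Y=19) = C(18,2) · p^3 · (1−p)^16
= 153 · 0.035937 · 0.0016489 = 0.0090663

0.00907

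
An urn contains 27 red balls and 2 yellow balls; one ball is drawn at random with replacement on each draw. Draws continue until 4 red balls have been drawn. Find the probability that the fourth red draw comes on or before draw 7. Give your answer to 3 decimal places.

Finishing within 7 draws ⇔ at least 4 successes in the first 7. With X ~ Binomial(7, 0.931034), P(Y ≤ 7) = 1 − P(X ≤ 3).
  k=0: C(7,0)·0.931034^0·0.068966^7 = 0.00000
  k=1: C(7,1)·0.931034^1·0.068966^6 = 0.00000
  k=2: C(7,2)·0.931034^2·0.068966^5 = 0.00003
  k=3: C(7,3)·0.931034^3·0.068966^4 = 0.00064
1 − 0.00067 = 0.99933

0.999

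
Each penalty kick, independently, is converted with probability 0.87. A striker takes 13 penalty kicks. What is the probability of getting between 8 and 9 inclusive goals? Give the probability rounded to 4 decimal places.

0.0740

X ~ Binomial(13, 0.87); P(8 ≤ X ≤ 9) = Σ C(13,k) p^k (1−p)^(13−k) over k:
  k=8: C(13,8)·0.87^8·0.13^5 = 0.015684
  k=9: C(13,9)·0.87^9·0.13^4 = 0.058311
Total = 0.073995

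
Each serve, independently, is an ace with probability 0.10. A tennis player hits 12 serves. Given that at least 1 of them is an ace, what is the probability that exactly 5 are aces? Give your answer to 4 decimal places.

X ~ Binomial(12, 0.10). Want P(X=5 | X≥1) = P(X=5) / P(X≥1).
P(X=5) = C(12,5)·0.10^5·0.90^7 = 0.003788
P(X≥1) = 1 − 0.282430 = 0.717570
Ratio = 0.003788 / 0.717570 = 0.005279

0.0053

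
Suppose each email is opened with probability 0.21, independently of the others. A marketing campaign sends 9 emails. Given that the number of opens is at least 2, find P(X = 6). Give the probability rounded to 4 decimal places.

X ~ Binomial(9, 0.21). Want P(X=6 | X≥2) = P(X=6) / P(X≥2).
P(X=6) = C(9,6)·0.21^6·0.79^3 = 0.003552
P(X≥2) = 1 − 0.119852 − 0.286734 = 0.593415
Ratio = 0.003552 / 0.593415 = 0.005986

0.0060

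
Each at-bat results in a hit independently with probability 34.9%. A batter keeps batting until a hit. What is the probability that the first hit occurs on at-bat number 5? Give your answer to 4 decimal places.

0.0627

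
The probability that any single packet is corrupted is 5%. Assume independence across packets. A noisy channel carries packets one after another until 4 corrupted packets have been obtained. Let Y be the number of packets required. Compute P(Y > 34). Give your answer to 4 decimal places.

0.9119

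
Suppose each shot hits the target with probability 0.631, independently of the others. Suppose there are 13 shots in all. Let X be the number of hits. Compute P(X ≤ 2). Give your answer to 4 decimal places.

0.0006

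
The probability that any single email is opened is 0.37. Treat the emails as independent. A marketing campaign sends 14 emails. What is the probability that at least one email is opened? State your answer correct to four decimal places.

0.9984

P(at least one) = 1 − P(none) = 1 − (1 − 0.37)^14
= 1 − 0.001552 = 0.998448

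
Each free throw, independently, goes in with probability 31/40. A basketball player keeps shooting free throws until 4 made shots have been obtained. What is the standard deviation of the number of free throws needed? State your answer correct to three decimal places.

Y = total free throws until the fourth success; negative binomial with r=4, p=0.775.
SD(Y) = √[r(1−p)/p²] = √(1.49844) = 1.22411

1.224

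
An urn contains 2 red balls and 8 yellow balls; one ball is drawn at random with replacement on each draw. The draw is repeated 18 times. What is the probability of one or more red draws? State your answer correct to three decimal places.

P(at least one) = 1 − P(none) = 1 − (1 − 0.20)^18
= 1 − 0.01801 = 0.98199

0.982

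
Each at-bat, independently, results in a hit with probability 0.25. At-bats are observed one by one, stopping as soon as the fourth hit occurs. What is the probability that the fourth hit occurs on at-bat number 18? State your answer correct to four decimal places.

Y = trial on which the fourth success occurs; negative binomial, r=4, p=0.25.
P(Y=18) = C(17,3) · p^4 · (1−p)^14
= 680 · 0.0039062 · 0.017818 = 0.047329

0.0473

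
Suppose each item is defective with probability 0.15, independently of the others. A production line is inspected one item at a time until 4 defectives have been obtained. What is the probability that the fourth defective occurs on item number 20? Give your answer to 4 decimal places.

0.0364

Y = trial on which the fourth success occurs; negative binomial, r=4, p=0.15.
P(Y=20) = C(19,3) · p^4 · (1−p)^16
= 969 · 0.00050625 · 0.074251 = 0.036424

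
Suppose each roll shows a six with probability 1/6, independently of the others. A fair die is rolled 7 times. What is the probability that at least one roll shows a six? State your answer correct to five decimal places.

P(at least one) = 1 − P(none) = 1 − (1 − 0.166667)^7
= 1 − 0.2790816 = 0.7209184

0.72092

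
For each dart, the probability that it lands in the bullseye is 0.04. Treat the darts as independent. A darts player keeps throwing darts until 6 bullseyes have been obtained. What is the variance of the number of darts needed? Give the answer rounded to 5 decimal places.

Y = total darts until the sixth success; negative binomial with r=6, p=0.04.
Var(Y) = r(1−p)/p² = 6·0.96 / 0.04² = 3600.0000000

3600.00000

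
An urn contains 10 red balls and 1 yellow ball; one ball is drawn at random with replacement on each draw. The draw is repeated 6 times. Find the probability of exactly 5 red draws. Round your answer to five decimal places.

X ~ Binomial(n=6, p=0.909091).
P(X=5) = C(6,5) · p^5 · (1−p)^1
= 6 · 0.62092 · 0.090909 = 0.3386844

0.33868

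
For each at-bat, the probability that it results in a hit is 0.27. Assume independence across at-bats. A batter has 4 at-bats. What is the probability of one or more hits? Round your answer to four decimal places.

0.7160

P(at least one) = 1 − P(none) = 1 − (1 − 0.27)^4
= 1 − 0.283982 = 0.716018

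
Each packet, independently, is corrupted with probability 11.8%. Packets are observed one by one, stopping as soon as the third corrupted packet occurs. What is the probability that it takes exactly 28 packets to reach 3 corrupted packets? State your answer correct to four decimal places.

0.0250

Y = trial on which the third success occurs; negative binomial, r=3, p=0.118.
P(Y=28) = C(27,2) · p^3 · (1−p)^25
= 351 · 0.001643 · 0.043323 = 0.024984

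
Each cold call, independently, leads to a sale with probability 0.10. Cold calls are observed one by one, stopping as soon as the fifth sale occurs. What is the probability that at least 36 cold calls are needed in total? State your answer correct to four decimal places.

Needing more than 35 cold calls ⇔ fewer than 5 successes in the first 35. With X ~ Binomial(35, 0.10), P(Y > 35) = P(X ≤ 4).
  k=0: C(35,0)·0.10^0·0.90^35 = 0.025032
  k=1: C(35,1)·0.10^1·0.90^34 = 0.097345
  k=2: C(35,2)·0.10^2·0.90^33 = 0.183874
  k=3: C(35,3)·0.10^3·0.90^32 = 0.224735
  k=4: C(35,4)·0.10^4·0.90^31 = 0.199764
P(X ≤ 4) = 0.730749

0.7307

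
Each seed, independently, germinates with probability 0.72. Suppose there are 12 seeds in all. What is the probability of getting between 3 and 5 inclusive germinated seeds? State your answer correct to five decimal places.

0.02657

X ~ Binomial(12, 0.72); P(3 ≤ X ≤ 5) = Σ C(12,k) p^k (1−p)^(12−k) over k:
  k=3: C(12,3)·0.72^3·0.28^9 = 0.0008686
  k=4: C(12,4)·0.72^4·0.28^8 = 0.0050257
  k=5: C(12,5)·0.72^5·0.28^7 = 0.0206773
Total = 0.0265717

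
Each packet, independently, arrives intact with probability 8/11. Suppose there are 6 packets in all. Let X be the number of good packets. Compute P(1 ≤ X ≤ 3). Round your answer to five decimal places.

X ~ Binomial(6, 0.727273); P(1 ≤ X ≤ 3) = Σ C(6,k) p^k (1−p)^(6−k) over k:
  k=1: C(6,1)·0.727273^1·0.272727^5 = 0.0065840
  k=2: C(6,2)·0.727273^2·0.272727^4 = 0.0438935
  k=3: C(6,3)·0.727273^3·0.272727^3 = 0.1560658
Total = 0.2065433

0.20654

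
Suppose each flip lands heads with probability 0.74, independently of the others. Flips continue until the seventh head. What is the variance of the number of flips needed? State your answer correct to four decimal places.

3.3236

Y = total flips until the seventh success; negative binomial with r=7, p=0.74.
Var(Y) = r(1−p)/p² = 7·0.26 / 0.74² = 3.323594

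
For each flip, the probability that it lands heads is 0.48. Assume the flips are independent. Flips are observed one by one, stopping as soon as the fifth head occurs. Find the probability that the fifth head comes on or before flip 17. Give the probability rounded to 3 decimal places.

0.964

Finishing within 17 flips ⇔ at least 5 successes in the first 17. With X ~ Binomial(17, 0.48), P(Y ≤ 17) = 1 − P(X ≤ 4).
  k=0: C(17,0)·0.48^0·0.52^17 = 0.00001
  k=1: C(17,1)·0.48^1·0.52^16 = 0.00023
  k=2: C(17,2)·0.48^2·0.52^15 = 0.00172
  k=3: C(17,3)·0.48^3·0.52^14 = 0.00795
  k=4: C(17,4)·0.48^4·0.52^13 = 0.02568
1 − 0.03560 = 0.96440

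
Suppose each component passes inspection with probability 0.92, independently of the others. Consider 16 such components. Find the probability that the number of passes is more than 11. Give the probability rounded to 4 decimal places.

X ~ Binomial(16, 0.92); P(X ≥ 12) = Σ C(16,k) p^k (1−p)^(16−k) over k:
  k=12: C(16,12)·0.92^12·0.08^4 = 0.027408
  k=13: C(16,13)·0.92^13·0.08^3 = 0.096984
  k=14: C(16,14)·0.92^14·0.08^2 = 0.238996
  k=15: C(16,15)·0.92^15·0.08^1 = 0.366461
  k=16: C(16,16)·0.92^16·0.08^0 = 0.263394
Total = 0.993243

0.9932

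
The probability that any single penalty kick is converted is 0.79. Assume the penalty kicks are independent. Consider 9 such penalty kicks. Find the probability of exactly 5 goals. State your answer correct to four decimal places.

X ~ Binomial(n=9, p=0.79).
P(X=5) = C(9,5) · p^5 · (1−p)^4
= 126 · 0.30771 · 0.0019448 = 0.075402

0.0754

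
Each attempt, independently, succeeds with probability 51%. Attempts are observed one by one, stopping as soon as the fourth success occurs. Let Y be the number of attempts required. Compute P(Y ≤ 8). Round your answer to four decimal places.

0.6584

Finishing within 8 attempts ⇔ at least 4 successes in the first 8. With X ~ Binomial(8, 0.51), P(Y ≤ 8) = 1 − P(X ≤ 3).
  k=0: C(8,0)·0.51^0·0.49^8 = 0.003323
  k=1: C(8,1)·0.51^1·0.49^7 = 0.027672
  k=2: C(8,2)·0.51^2·0.49^6 = 0.100803
  k=3: C(8,3)·0.51^3·0.49^5 = 0.209835
1 − 0.341634 = 0.658366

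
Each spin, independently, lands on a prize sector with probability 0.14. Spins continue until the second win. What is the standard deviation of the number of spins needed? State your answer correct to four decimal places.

Y = total spins until the second success; negative binomial with r=2, p=0.14.
SD(Y) = √[r(1−p)/p²] = √(87.755102) = 9.367769

9.3678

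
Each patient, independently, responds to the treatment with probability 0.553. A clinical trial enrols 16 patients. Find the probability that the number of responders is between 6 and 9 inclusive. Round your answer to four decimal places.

0.5785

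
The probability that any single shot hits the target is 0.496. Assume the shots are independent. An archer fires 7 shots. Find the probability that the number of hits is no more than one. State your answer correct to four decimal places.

X ~ Binomial(7, 0.496); P(X ≤ 1) = Σ C(7,k) p^k (1−p)^(7−k) over k:
  k=0: C(7,0)·0.496^0·0.504^7 = 0.008261
  k=1: C(7,1)·0.496^1·0.504^6 = 0.056907
Total = 0.065167

0.0652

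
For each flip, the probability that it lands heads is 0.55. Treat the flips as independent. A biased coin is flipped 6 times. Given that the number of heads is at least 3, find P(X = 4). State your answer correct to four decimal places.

0.3732

X ~ Binomial(6, 0.55). Want P(X=4 | X≥3) = P(X=4) / P(X≥3).
P(X=4) = C(6,4)·0.55^4·0.45^2 = 0.277950
P(X≥3) = 1 − 0.008304 − 0.060894 − 0.186066 = 0.744736
Ratio = 0.277950 / 0.744736 = 0.373220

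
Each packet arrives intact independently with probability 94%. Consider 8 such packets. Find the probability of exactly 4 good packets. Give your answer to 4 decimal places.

0.0007

X ~ Binomial(n=8, p=0.94).
P(X=4) = C(8,4) · p^4 · (1−p)^4
= 70 · 0.78075 · 1.296e-05 = 0.000708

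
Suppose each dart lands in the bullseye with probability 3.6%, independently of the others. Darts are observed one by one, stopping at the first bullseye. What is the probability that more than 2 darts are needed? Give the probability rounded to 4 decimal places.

0.9293

Y = number of darts to the first success; geometric, p = 0.036.
P(Y > 2) = P(first 2 all fail) = (1−p)^2 = 0.929296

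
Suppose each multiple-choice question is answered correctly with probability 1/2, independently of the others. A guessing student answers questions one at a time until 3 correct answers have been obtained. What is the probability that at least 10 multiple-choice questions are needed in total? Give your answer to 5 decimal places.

Needing more than 9 multiple-choice questions ⇔ fewer than 3 successes in the first 9. With X ~ Binomial(9, 0.50), P(Y > 9) = P(X ≤ 2).
  k=0: C(9,0)·0.50^0·0.50^9 = 0.0019531
  k=1: C(9,1)·0.50^1·0.50^8 = 0.0175781
  k=2: C(9,2)·0.50^2·0.50^7 = 0.0703125
P(X ≤ 2) = 0.0898438

0.08984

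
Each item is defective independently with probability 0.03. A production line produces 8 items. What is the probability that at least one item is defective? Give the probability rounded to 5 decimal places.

0.21626

P(at least one) = 1 − P(none) = 1 − (1 − 0.03)^8
= 1 − 0.7837434 = 0.2162566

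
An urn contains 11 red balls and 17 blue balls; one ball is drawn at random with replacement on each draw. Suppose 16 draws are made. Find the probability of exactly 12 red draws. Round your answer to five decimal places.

X ~ Binomial(n=16, p=0.392857).
P(X=12) = C(16,12) · p^12 · (1−p)^4
= 1820 · 1.3515e-05 · 0.13588 = 0.0033423

0.00334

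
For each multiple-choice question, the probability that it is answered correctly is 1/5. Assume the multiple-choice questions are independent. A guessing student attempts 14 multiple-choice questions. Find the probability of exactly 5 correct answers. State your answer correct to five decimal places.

X ~ Binomial(n=14, p=0.20).
P(X=5) = C(14,5) · p^5 · (1−p)^9
= 2002 · 0.00032 · 0.13422 = 0.0859852

0.08599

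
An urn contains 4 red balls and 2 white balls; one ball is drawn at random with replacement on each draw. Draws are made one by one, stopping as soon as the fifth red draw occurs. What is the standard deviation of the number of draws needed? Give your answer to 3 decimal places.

Y = total draws until the fifth success; negative binomial with r=5, p=0.666667.
SD(Y) = √[r(1−p)/p²] = √(3.75000) = 1.93649

1.936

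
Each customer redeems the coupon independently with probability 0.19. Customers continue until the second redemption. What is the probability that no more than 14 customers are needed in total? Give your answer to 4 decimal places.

0.7758

Finishing within 14 customers ⇔ at least 2 successes in the first 14. With X ~ Binomial(14, 0.19), P(Y ≤ 14) = 1 − P(X ≤ 1).
  k=0: C(14,0)·0.19^0·0.81^14 = 0.052335
  k=1: C(14,1)·0.19^1·0.81^13 = 0.171865
1 − 0.224200 = 0.775800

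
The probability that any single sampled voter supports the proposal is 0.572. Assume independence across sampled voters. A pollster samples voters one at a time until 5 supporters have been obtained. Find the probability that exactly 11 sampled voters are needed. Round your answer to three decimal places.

0.079

Y = trial on which the fifth success occurs; negative binomial, r=5, p=0.572.
P(Y=11) = C(10,4) · p^5 · (1−p)^6
= 210 · 0.061232 · 0.006147 = 0.07904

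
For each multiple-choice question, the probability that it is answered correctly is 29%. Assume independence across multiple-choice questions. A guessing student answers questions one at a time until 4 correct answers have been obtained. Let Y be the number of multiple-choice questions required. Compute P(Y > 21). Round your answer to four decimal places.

0.1018

Needing more than 21 multiple-choice questions ⇔ fewer than 4 successes in the first 21. With X ~ Binomial(21, 0.29), P(Y > 21) = P(X ≤ 3).
  k=0: C(21,0)·0.29^0·0.71^21 = 0.000752
  k=1: C(21,1)·0.29^1·0.71^20 = 0.006453
  k=2: C(21,2)·0.29^2·0.71^19 = 0.026359
  k=3: C(21,3)·0.29^3·0.71^18 = 0.068186
P(X ≤ 3) = 0.101751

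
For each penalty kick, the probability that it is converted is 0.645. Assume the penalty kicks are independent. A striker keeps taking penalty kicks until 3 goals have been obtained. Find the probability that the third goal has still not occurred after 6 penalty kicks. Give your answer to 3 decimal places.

0.123

Needing more than 6 penalty kicks ⇔ fewer than 3 successes in the first 6. With X ~ Binomial(6, 0.645), P(Y > 6) = P(X ≤ 2).
  k=0: C(6,0)·0.645^0·0.355^6 = 0.00200
  k=1: C(6,1)·0.645^1·0.355^5 = 0.02182
  k=2: C(6,2)·0.645^2·0.355^4 = 0.09911
P(X ≤ 2) = 0.12293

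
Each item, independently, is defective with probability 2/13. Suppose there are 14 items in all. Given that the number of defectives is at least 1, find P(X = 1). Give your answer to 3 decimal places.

X ~ Binomial(14, 0.153846). Want P(X=1 | X≥1) = P(X=1) / P(X≥1).
P(X=1) = C(14,1)·0.153846^1·0.846154^13 = 0.24550
P(X≥1) = 1 − 0.09645 = 0.90355
Ratio = 0.24550 / 0.90355 = 0.27171

0.272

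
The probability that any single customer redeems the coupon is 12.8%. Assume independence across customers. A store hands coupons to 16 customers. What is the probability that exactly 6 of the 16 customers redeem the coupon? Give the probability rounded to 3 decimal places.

0.009

X ~ Binomial(n=16, p=0.128).
P(X=6) = C(16,6) · p^6 · (1−p)^10
= 8008 · 4.398e-06 · 0.25419 = 0.00895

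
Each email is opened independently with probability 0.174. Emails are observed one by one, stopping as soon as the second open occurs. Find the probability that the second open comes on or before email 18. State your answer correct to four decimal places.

Finishing within 18 emails ⇔ at least 2 successes in the first 18. With X ~ Binomial(18, 0.174), P(Y ≤ 18) = 1 − P(X ≤ 1).
  k=0: C(18,0)·0.174^0·0.826^18 = 0.032036
  k=1: C(18,1)·0.174^1·0.826^17 = 0.121474
1 − 0.153510 = 0.846490

0.8465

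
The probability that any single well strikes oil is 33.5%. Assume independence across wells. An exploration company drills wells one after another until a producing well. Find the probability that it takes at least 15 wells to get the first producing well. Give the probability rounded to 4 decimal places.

Y = number of wells to the first success; geometric, p = 0.335.
P(Y > 14) = P(first 14 all fail) = (1−p)^14 = 0.003308

0.0033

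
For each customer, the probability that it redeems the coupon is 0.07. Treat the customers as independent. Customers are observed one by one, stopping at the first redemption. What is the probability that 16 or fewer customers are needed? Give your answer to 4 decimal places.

Y = number of customers to the first success; geometric, p = 0.07.
P(Y ≤ 16) = 1 − (1−p)^16 = 1 − 0.313132 = 0.686868

0.6869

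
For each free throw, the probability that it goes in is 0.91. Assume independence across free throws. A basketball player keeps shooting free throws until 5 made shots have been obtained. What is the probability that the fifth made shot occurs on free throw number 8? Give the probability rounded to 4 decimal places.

Y = trial on which the fifth success occurs; negative binomial, r=5, p=0.91.
P(Y=8) = C(7,4) · p^5 · (1−p)^3
= 35 · 0.62403 · 0.000729 = 0.015922

0.0159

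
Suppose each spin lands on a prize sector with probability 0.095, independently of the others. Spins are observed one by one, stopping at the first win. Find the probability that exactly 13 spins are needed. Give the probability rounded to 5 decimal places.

0.02868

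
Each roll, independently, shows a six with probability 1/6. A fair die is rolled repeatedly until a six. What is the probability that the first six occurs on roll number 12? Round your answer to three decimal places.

0.022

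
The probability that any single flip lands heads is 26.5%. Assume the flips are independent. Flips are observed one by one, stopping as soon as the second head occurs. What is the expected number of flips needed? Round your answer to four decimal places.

7.5472

Y = total flips until the second success; negative binomial with r=2, p=0.265.
E[Y] = r / p = 2 / 0.265 = 7.547170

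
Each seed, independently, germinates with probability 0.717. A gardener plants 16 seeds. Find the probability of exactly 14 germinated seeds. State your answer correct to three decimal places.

0.091

X ~ Binomial(n=16, p=0.717).
P(X=14) = C(16,14) · p^14 · (1−p)^2
= 120 · 0.00949 · 0.080089 = 0.09121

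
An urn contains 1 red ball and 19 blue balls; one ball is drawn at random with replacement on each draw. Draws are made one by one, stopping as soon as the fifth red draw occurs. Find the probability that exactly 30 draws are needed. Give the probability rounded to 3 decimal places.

Y = trial on which the fifth success occurs; negative binomial, r=5, p=0.05.
P(Y=30) = C(29,4) · p^5 · (1−p)^25
= 23751 · 3.125e-07 · 0.27739 = 0.00206

0.002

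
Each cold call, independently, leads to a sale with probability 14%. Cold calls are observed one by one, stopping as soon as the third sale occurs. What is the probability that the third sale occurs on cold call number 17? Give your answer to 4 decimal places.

0.0399

Y = trial on which the third success occurs; negative binomial, r=3, p=0.14.
P(Y=17) = C(16,2) · p^3 · (1−p)^14
= 120 · 0.002744 · 0.12105 = 0.039861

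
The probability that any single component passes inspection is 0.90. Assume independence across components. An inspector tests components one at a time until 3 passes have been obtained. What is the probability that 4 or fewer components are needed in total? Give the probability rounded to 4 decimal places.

Finishing within 4 components ⇔ at least 3 successes in the first 4. With X ~ Binomial(4, 0.90), P(Y ≤ 4) = 1 − P(X ≤ 2).
  k=0: C(4,0)·0.90^0·0.10^4 = 0.000100
  k=1: C(4,1)·0.90^1·0.10^3 = 0.003600
  k=2: C(4,2)·0.90^2·0.10^2 = 0.048600
1 − 0.052300 = 0.947700

0.9477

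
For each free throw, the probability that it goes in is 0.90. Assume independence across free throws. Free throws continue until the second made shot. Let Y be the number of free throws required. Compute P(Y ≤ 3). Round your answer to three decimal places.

Finishing within 3 free throws ⇔ at least 2 successes in the first 3. With X ~ Binomial(3, 0.90), P(Y ≤ 3) = 1 − P(X ≤ 1).
  k=0: C(3,0)·0.90^0·0.10^3 = 0.00100
  k=1: C(3,1)·0.90^1·0.10^2 = 0.02700
1 − 0.02800 = 0.97200

0.972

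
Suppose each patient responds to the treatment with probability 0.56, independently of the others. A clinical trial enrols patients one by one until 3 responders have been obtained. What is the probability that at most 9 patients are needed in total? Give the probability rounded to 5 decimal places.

0.95626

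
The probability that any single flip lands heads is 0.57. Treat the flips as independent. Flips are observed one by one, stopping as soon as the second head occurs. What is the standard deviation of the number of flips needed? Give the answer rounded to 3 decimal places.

1.627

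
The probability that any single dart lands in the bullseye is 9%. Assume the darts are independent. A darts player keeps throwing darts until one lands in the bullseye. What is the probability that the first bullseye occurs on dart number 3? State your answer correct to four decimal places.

Geometric (trials to first success), p = 0.09.
P(Y = 3) = (1−p)^2 · p = 0.8281 · 0.09 = 0.074529

0.0745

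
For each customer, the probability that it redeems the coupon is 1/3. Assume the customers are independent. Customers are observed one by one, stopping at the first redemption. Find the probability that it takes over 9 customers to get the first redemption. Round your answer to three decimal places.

Y = number of customers to the first success; geometric, p = 0.333333.
P(Y > 9) = P(first 9 all fail) = (1−p)^9 = 0.02601

0.026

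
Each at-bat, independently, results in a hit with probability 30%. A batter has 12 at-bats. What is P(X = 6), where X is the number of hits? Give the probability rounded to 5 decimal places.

X ~ Binomial(n=12, p=0.30).
P(X=6) = C(12,6) · p^6 · (1−p)^6
= 924 · 0.000729 · 0.11765 = 0.0792479

0.07925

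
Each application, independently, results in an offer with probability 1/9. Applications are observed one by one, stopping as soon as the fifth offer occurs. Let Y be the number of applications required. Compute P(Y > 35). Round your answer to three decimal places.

0.652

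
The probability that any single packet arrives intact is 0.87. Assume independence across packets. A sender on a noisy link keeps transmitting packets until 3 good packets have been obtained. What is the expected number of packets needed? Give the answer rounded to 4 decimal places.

3.4483

Y = total packets until the third success; negative binomial with r=3, p=0.87.
E[Y] = r / p = 3 / 0.87 = 3.448276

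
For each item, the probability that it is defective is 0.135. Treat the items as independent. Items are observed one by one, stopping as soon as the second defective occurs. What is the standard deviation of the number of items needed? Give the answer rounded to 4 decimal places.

9.7429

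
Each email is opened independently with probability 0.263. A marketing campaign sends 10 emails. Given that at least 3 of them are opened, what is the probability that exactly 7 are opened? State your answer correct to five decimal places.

X ~ Binomial(10, 0.263). Want P(X=7 | X≥3) = P(X=7) / P(X≥3).
P(X=7) = C(10,7)·0.263^7·0.737^3 = 0.0041809
P(X≥3) = 1 − 0.0472797 − 0.1687187 − 0.2709343 = 0.5130674
Ratio = 0.0041809 / 0.5130674 = 0.0081489

0.00815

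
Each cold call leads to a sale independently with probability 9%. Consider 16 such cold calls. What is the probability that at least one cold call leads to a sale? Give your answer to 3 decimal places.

P(at least one) = 1 − P(none) = 1 − (1 − 0.09)^16
= 1 − 0.22114 = 0.77886

0.779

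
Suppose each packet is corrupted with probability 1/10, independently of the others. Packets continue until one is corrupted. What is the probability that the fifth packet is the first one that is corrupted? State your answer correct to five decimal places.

0.06561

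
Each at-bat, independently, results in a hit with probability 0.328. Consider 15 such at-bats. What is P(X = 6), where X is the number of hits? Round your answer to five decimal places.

0.17417

X ~ Binomial(n=15, p=0.328).
P(X=6) = C(15,6) · p^6 · (1−p)^9
= 5005 · 0.0012452 · 0.027946 = 0.1741689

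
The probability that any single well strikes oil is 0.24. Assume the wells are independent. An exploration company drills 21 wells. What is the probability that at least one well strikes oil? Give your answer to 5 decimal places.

0.99686

P(at least one) = 1 − P(none) = 1 − (1 − 0.24)^21
= 1 − 0.0031411 = 0.9968589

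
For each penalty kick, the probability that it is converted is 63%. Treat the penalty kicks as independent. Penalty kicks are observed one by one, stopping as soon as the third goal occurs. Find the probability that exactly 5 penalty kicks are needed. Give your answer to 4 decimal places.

Y = trial on which the third success occurs; negative binomial, r=3, p=0.63.
P(Y=5) = C(4,2) · p^3 · (1−p)^2
= 6 · 0.25005 · 0.1369 = 0.205389

0.2054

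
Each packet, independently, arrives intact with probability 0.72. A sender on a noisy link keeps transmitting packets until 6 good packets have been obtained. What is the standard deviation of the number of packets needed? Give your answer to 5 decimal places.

1.80021

Y = total packets until the sixth success; negative binomial with r=6, p=0.72.
SD(Y) = √[r(1−p)/p²] = √(3.2407407) = 1.8002057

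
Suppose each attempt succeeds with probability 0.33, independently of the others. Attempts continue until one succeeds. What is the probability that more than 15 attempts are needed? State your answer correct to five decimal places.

0.00246

Y = number of attempts to the first success; geometric, p = 0.33.
P(Y > 15) = P(first 15 all fail) = (1−p)^15 = 0.0024611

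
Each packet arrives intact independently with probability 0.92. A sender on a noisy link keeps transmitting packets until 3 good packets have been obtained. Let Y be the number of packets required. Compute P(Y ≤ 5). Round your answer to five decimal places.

Finishing within 5 packets ⇔ at least 3 successes in the first 5. With X ~ Binomial(5, 0.92), P(Y ≤ 5) = 1 − P(X ≤ 2).
  k=0: C(5,0)·0.92^0·0.08^5 = 0.0000033
  k=1: C(5,1)·0.92^1·0.08^4 = 0.0001884
  k=2: C(5,2)·0.92^2·0.08^3 = 0.0043336
1 − 0.0045253 = 0.9954747

0.99547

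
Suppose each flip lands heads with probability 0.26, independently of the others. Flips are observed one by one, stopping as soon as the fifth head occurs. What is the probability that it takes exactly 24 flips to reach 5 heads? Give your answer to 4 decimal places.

0.0345

Y = trial on which the fifth success occurs; negative binomial, r=5, p=0.26.
P(Y=24) = C(23,4) · p^5 · (1−p)^19
= 8855 · 0.0011881 · 0.0032764 = 0.034471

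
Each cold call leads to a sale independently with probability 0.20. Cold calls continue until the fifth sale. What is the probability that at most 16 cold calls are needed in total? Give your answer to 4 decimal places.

Finishing within 16 cold calls ⇔ at least 5 successes in the first 16. With X ~ Binomial(16, 0.20), P(Y ≤ 16) = 1 − P(X ≤ 4).
  k=0: C(16,0)·0.20^0·0.80^16 = 0.028147
  k=1: C(16,1)·0.20^1·0.80^15 = 0.112590
  k=2: C(16,2)·0.20^2·0.80^14 = 0.211106
  k=3: C(16,3)·0.20^3·0.80^13 = 0.246291
  k=4: C(16,4)·0.20^4·0.80^12 = 0.200111
1 − 0.798245 = 0.201755

0.2018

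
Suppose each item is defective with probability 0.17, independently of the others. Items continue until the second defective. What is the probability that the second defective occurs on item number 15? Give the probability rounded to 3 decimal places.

Y = trial on which the second success occurs; negative binomial, r=2, p=0.17.
P(Y=15) = C(14,1) · p^2 · (1−p)^13
= 14 · 0.0289 · 0.088719 = 0.03590

0.036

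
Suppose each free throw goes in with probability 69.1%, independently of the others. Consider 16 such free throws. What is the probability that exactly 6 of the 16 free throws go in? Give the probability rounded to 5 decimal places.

X ~ Binomial(n=16, p=0.691).
P(X=6) = C(16,6) · p^6 · (1−p)^10
= 8008 · 0.10886 · 7.9357e-06 = 0.0069179

0.00692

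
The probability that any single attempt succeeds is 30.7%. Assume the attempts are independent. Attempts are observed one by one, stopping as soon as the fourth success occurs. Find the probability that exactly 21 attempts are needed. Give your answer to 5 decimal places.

0.01986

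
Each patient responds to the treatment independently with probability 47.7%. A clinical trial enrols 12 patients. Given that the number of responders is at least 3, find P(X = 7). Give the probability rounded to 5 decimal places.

X ~ Binomial(12, 0.477). Want P(X=7 | X≥3) = P(X=7) / P(X≥3).
P(X=7) = C(12,7)·0.477^7·0.523^5 = 0.1741255
P(X≥3) = 1 − 0.0004188 − 0.0045837 − 0.0229931 = 0.9720044
Ratio = 0.1741255 / 0.9720044 = 0.1791406

0.17914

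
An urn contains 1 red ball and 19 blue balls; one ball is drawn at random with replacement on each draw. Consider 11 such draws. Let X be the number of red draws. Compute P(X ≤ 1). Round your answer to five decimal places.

X ~ Binomial(11, 0.05); P(X ≤ 1) = Σ C(11,k) p^k (1−p)^(11−k) over k:
  k=0: C(11,0)·0.05^0·0.95^11 = 0.5688001
  k=1: C(11,1)·0.05^1·0.95^10 = 0.3293053
Total = 0.8981054

0.89811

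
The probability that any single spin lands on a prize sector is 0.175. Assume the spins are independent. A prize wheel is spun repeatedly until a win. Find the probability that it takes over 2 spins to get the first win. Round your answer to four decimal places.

0.6806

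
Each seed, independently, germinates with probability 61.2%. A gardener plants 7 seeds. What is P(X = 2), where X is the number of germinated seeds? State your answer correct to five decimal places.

0.06916

X ~ Binomial(n=7, p=0.612).
P(X=2) = C(7,2) · p^2 · (1−p)^5
= 21 · 0.37454 · 0.0087934 = 0.0691641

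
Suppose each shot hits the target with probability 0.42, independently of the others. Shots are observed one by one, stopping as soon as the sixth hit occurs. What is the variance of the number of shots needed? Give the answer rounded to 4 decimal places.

19.7279

Y = total shots until the sixth success; negative binomial with r=6, p=0.42.
Var(Y) = r(1−p)/p² = 6·0.58 / 0.42² = 19.727891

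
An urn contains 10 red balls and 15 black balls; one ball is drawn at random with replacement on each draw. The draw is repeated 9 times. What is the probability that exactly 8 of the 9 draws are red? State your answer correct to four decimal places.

X ~ Binomial(n=9, p=0.40).
P(X=8) = C(9,8) · p^8 · (1−p)^1
= 9 · 0.00065536 · 0.6 = 0.003539

0.0035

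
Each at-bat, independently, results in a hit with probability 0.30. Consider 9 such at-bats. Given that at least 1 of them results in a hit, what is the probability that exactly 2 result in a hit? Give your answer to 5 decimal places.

0.27805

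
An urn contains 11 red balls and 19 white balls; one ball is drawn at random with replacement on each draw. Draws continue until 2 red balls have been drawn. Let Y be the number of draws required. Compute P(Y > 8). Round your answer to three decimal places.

0.146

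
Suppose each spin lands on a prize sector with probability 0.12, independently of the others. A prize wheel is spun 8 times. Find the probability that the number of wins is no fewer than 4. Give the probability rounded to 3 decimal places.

X ~ Binomial(8, 0.12); P(X ≥ 4) = Σ C(8,k) p^k (1−p)^(8−k) over k:
  k=4: C(8,4)·0.12^4·0.88^4 = 0.00870
  k=5: C(8,5)·0.12^5·0.88^3 = 0.00095
  k=6: C(8,6)·0.12^6·0.88^2 = 0.00006
  k=7: C(8,7)·0.12^7·0.88^1 = 0.00000
  k=8: C(8,8)·0.12^8·0.88^0 = 0.00000
Total = 0.00972

0.010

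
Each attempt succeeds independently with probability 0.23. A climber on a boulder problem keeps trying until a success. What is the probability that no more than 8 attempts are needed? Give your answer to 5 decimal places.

0.87643

Y = number of attempts to the first success; geometric, p = 0.23.
P(Y ≤ 8) = 1 − (1−p)^8 = 1 − 0.1235736 = 0.8764264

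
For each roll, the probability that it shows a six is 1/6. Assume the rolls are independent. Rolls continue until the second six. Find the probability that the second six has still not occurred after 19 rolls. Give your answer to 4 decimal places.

0.1502

Needing more than 19 rolls ⇔ fewer than 2 successes in the first 19. With X ~ Binomial(19, 0.166667), P(Y > 19) = P(X ≤ 1).
  k=0: C(19,0)·0.166667^0·0.833333^19 = 0.031301
  k=1: C(19,1)·0.166667^1·0.833333^18 = 0.118943
P(X ≤ 1) = 0.150244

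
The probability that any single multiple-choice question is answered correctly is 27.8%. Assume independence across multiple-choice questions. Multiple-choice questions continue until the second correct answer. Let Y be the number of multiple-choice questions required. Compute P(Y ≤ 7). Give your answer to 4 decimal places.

0.6221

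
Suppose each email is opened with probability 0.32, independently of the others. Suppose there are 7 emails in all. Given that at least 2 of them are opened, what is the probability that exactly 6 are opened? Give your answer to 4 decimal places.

0.0072

X ~ Binomial(7, 0.32). Want P(X=6 | X≥2) = P(X=6) / P(X≥2).
P(X=6) = C(7,6)·0.32^6·0.68^1 = 0.005111
P(X≥2) = 1 − 0.067230 − 0.221463 = 0.711307
Ratio = 0.005111 / 0.711307 = 0.007185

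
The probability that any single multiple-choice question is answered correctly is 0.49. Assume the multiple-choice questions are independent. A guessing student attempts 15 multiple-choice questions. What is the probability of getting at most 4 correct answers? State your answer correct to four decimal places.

X ~ Binomial(15, 0.49); P(X ≤ 4) = Σ C(15,k) p^k (1−p)^(15−k) over k:
  k=0: C(15,0)·0.49^0·0.51^15 = 0.000041
  k=1: C(15,1)·0.49^1·0.51^14 = 0.000592
  k=2: C(15,2)·0.49^2·0.51^13 = 0.003981
  k=3: C(15,3)·0.49^3·0.51^12 = 0.016575
  k=4: C(15,4)·0.49^4·0.51^11 = 0.047774
Total = 0.068962

0.0690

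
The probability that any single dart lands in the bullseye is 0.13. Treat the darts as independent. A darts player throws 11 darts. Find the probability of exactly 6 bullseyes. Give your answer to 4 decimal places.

X ~ Binomial(n=11, p=0.13).
P(X=6) = C(11,6) · p^6 · (1−p)^5
= 462 · 4.8268e-06 · 0.49842 = 0.001111

0.0011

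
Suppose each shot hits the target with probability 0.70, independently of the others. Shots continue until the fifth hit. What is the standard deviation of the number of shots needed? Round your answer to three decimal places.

Y = total shots until the fifth success; negative binomial with r=5, p=0.70.
SD(Y) = √[r(1−p)/p²] = √(3.06122) = 1.74964

1.750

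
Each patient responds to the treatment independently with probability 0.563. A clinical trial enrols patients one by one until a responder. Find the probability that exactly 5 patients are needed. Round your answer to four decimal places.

Geometric (trials to first success), p = 0.563.
P(Y = 5) = (1−p)^4 · p = 0.036469 · 0.563 = 0.020532

0.0205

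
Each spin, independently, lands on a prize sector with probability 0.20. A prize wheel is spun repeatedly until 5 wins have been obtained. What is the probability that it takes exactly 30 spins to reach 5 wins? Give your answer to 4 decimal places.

0.0287

Y = trial on which the fifth success occurs; negative binomial, r=5, p=0.20.
P(Y=30) = C(29,4) · p^5 · (1−p)^25
= 23751 · 0.00032 · 0.0037779 = 0.028713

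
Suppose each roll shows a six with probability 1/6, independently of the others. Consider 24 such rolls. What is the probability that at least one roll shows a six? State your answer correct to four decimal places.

P(at least one) = 1 − P(none) = 1 − (1 − 0.166667)^24
= 1 − 0.012579 = 0.987421

0.9874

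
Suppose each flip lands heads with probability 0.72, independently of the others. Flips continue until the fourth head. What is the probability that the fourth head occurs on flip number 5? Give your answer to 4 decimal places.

0.3010

Y = trial on which the fourth success occurs; negative binomial, r=4, p=0.72.
P(Y=5) = C(4,3) · p^4 · (1−p)^1
= 4 · 0.26874 · 0.28 = 0.300987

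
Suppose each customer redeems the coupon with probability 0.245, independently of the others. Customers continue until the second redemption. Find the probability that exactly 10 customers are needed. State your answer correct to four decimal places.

0.0570

Y = trial on which the second success occurs; negative binomial, r=2, p=0.245.
P(Y=10) = C(9,1) · p^2 · (1−p)^8
= 9 · 0.060025 · 0.10558 = 0.057036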